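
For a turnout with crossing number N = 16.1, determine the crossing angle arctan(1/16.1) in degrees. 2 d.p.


1/N = 1/16.1 = 0.062112
angle = arctan(0.062112) = 0.062032 rad
angle = 0.062032 * 180/pi = 3.55 degrees

3.55


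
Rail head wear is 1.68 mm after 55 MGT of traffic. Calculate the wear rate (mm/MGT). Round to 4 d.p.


Wear rate = total wear / cumulative tonnage
Rate = 1.68 / 55
Rate = 0.0305 mm/MGT

0.0305


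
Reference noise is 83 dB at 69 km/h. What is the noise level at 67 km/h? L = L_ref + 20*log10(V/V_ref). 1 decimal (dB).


V/V_ref = 67 / 69 = 0.971014
log10(0.971014) = -0.012774
20 * -0.012774 = -0.2555
L = 83 + -0.2555 = 82.7 dB

82.7


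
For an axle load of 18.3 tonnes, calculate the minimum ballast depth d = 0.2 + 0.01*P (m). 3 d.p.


d = 0.2 + 0.01 * 18.3
d = 0.2 + 0.183
d = 0.383 m

0.383


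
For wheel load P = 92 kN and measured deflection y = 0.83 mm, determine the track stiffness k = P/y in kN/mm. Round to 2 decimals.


Track stiffness k = P / y
k = 92 / 0.83
k = 110.84 kN/mm

110.84


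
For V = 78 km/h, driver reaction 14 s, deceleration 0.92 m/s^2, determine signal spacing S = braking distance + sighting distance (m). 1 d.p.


V = 78 / 3.6 = 21.6667 m/s
Braking distance = 21.6667^2 / (2*0.92) = 255.1329 m
Sighting distance = 21.6667 * 14 = 303.3333 m
S = 255.1329 + 303.3333 = 558.5 m

558.5


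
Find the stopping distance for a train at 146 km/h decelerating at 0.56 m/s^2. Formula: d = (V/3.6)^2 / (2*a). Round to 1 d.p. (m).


Convert speed: V = 146 / 3.6 = 40.5556 m/s
V^2 = 1644.7531
d = 1644.7531 / (2 * 0.56)
d = 1644.7531 / 1.12
d = 1468.5 m

1468.5


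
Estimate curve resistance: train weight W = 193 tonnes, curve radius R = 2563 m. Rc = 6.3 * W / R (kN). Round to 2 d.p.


Rc = 6.3 * W / R
Rc = 6.3 * 193 / 2563
Rc = 1215.9 / 2563
Rc = 0.47 kN

0.47


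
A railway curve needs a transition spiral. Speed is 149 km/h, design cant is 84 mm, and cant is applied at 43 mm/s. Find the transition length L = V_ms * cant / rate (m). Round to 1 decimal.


Convert speed: V = 149 / 3.6 = 41.3889 m/s
L = 41.3889 * 84 / 43
L = 3476.6667 / 43
L = 80.9 m

80.9


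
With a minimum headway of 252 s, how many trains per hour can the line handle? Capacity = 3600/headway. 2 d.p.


Capacity = 3600 / headway
Capacity = 3600 / 252
Capacity = 14.29 trains/hour

14.29


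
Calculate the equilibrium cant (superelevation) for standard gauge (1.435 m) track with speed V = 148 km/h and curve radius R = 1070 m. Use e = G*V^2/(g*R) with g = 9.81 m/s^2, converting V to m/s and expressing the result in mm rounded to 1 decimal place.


Convert speed: V = 148 / 3.6 = 41.1111 m/s
Apply formula: e = 1.435 * 41.1111^2 / (9.81 * 1070)
e = 1.435 * 1690.1235 / 10496.7
e = 0.231056 m = 231.1 mm

231.1


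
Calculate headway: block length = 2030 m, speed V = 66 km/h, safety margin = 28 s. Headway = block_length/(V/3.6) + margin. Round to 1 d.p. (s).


V = 66 / 3.6 = 18.3333 m/s
Block traversal time = 2030 / 18.3333 = 110.7273 s
Headway = 110.7273 + 28
Headway = 138.7 s

138.7


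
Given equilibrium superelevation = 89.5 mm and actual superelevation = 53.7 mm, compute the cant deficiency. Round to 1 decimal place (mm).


Cant deficiency = equilibrium cant - actual cant
CD = 89.5 - 53.7
CD = 35.8 mm

35.8


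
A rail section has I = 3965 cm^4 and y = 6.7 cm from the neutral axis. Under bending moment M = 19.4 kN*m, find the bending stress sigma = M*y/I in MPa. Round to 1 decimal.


Convert units:
M = 19.4 kN*m = 19400000 N*mm
y = 6.7 cm = 67 mm
I = 3965 cm^4 = 39650000 mm^4
sigma = 19400000 * 67 / 39650000
sigma = 32.8 MPa

32.8


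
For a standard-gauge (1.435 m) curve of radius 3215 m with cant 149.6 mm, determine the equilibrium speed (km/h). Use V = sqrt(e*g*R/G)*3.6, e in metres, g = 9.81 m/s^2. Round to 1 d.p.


Convert cant: e = 149.6 mm = 0.1496 m
V_ms = sqrt(0.1496 * 9.81 * 3215 / 1.435)
V_ms = sqrt(3287.983861) = 57.3409 m/s
V = 57.3409 * 3.6 = 206.4 km/h

206.4


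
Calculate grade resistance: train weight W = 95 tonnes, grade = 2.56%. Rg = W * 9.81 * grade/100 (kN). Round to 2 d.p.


Rg = W * 9.81 * grade / 100
Rg = 95 * 9.81 * 2.56 / 100
Rg = 931.95 * 0.0256
Rg = 23.86 kN

23.86


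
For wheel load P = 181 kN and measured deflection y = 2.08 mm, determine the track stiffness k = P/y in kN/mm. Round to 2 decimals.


Track stiffness k = P / y
k = 181 / 2.08
k = 87.02 kN/mm

87.02


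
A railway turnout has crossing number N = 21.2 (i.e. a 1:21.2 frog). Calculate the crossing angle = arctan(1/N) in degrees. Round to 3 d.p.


1/N = 1/21.2 = 0.04717
angle = arctan(0.04717) = 0.047135 rad
angle = 0.047135 * 180/pi = 2.701 degrees

2.701


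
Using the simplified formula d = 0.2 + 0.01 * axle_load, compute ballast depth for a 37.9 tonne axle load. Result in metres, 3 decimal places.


d = 0.2 + 0.01 * 37.9
d = 0.2 + 0.379
d = 0.579 m

0.579


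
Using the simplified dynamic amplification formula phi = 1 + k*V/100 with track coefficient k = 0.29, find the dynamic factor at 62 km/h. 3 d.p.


phi = 1 + k * V / 100
phi = 1 + 0.29 * 62 / 100
phi = 1 + 0.1798
phi = 1.180

1.180


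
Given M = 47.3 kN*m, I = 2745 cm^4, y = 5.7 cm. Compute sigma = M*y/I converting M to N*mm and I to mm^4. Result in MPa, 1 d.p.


Convert units:
M = 47.3 kN*m = 47300000 N*mm
y = 5.7 cm = 57 mm
I = 2745 cm^4 = 27450000 mm^4
sigma = 47300000 * 57 / 27450000
sigma = 98.2 MPa

98.2


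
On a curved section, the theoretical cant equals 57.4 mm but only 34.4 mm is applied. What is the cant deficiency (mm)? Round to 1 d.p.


Cant deficiency = equilibrium cant - actual cant
CD = 57.4 - 34.4
CD = 23.0 mm

23.0


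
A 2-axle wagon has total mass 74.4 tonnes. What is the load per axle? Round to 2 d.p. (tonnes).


Load per axle = total weight / number of axles
Load = 74.4 / 2
Load = 37.20 tonnes

37.20


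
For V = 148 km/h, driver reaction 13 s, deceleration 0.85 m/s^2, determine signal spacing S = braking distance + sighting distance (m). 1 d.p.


V = 148 / 3.6 = 41.1111 m/s
Braking distance = 41.1111^2 / (2*0.85) = 994.1903 m
Sighting distance = 41.1111 * 13 = 534.4444 m
S = 994.1903 + 534.4444 = 1528.6 m

1528.6


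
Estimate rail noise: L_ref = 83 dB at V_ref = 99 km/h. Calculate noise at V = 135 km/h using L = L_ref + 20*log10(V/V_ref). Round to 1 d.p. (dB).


V/V_ref = 135 / 99 = 1.363636
log10(1.363636) = 0.134699
20 * 0.134699 = 2.694
L = 83 + 2.694 = 85.7 dB

85.7


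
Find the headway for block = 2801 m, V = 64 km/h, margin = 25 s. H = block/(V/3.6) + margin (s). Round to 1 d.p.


V = 64 / 3.6 = 17.7778 m/s
Block traversal time = 2801 / 17.7778 = 157.5563 s
Headway = 157.5563 + 25
Headway = 182.6 s

182.6


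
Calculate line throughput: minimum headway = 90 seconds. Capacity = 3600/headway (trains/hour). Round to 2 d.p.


Capacity = 3600 / headway
Capacity = 3600 / 90
Capacity = 40.00 trains/hour

40.00


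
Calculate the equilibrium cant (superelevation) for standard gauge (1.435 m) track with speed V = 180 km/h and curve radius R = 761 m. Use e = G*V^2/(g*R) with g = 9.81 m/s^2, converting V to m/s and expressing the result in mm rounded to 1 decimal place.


Convert speed: V = 180 / 3.6 = 50.0 m/s
Apply formula: e = 1.435 * 50.0^2 / (9.81 * 761)
e = 1.435 * 2500.0 / 7465.41
e = 0.48055 m = 480.5 mm

480.5


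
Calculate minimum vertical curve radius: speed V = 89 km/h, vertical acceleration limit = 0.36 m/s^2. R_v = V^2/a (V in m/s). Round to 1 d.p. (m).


Convert speed: V = 89 / 3.6 = 24.7222 m/s
V^2 = 611.1883 m^2/s^2
R_v = 611.1883 / 0.36
R_v = 1697.7 m

1697.7


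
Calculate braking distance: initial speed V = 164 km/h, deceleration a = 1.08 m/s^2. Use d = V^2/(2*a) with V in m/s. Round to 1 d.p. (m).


Convert speed: V = 164 / 3.6 = 45.5556 m/s
V^2 = 2075.3086
d = 2075.3086 / (2 * 1.08)
d = 2075.3086 / 2.16
d = 960.8 m

960.8


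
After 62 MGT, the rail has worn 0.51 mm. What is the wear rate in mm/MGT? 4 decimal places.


Wear rate = total wear / cumulative tonnage
Rate = 0.51 / 62
Rate = 0.0082 mm/MGT

0.0082


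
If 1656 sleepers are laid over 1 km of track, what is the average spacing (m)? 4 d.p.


Spacing = 1000 m / number of sleepers
Spacing = 1000 / 1656
Spacing = 0.6039 m

0.6039


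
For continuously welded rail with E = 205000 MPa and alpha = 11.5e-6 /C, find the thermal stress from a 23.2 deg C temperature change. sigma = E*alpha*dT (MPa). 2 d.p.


sigma = E * alpha * dT
sigma = 205000 * 11.5e-6 * 23.2
sigma = 2.3575 * 23.2
sigma = 54.69 MPa

54.69


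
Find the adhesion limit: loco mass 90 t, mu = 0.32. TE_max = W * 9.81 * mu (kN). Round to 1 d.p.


TE_max = W * g * mu
TE_max = 90 * 9.81 * 0.32
TE_max = 882.9 * 0.32
TE_max = 282.5 kN

282.5


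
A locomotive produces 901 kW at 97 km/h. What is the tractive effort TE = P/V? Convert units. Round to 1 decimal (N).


Convert: P = 901 kW = 901000 W
V = 97 / 3.6 = 26.9444 m/s
TE = 901000 / 26.9444
TE = 33439.2 N

33439.2


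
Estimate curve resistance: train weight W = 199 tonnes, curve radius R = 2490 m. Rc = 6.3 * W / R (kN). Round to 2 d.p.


Rc = 6.3 * W / R
Rc = 6.3 * 199 / 2490
Rc = 1253.7 / 2490
Rc = 0.50 kN

0.50


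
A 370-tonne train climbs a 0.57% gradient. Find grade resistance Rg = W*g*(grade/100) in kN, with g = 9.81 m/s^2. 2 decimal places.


Rg = W * 9.81 * grade / 100
Rg = 370 * 9.81 * 0.57 / 100
Rg = 3629.7 * 0.0057
Rg = 20.69 kN

20.69


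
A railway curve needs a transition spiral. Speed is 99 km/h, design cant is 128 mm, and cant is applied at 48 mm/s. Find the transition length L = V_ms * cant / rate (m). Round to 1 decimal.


Convert speed: V = 99 / 3.6 = 27.5 m/s
L = 27.5 * 128 / 48
L = 3520.0 / 48
L = 73.3 m

73.3


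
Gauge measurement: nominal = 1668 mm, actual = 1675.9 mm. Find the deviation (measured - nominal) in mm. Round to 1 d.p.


Deviation = measured - nominal
Deviation = 1675.9 - 1668
Deviation = 7.9 mm

7.9


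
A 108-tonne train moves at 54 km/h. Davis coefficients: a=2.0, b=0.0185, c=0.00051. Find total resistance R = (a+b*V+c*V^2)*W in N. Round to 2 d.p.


b*V = 0.0185 * 54 = 0.999
c*V^2 = 0.00051 * 2916 = 1.48716
R_per_t = 2.0 + 0.999 + 1.48716 = 4.48616 N/t
R_total = 4.48616 * 108 = 484.51 N

484.51


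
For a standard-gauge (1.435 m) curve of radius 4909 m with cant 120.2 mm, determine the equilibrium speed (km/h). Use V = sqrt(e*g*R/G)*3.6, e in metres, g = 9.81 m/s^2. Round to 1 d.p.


Convert cant: e = 120.2 mm = 0.1202 m
V_ms = sqrt(0.1202 * 9.81 * 4909 / 1.435)
V_ms = sqrt(4033.80227) = 63.5122 m/s
V = 63.5122 * 3.6 = 228.6 km/h

228.6


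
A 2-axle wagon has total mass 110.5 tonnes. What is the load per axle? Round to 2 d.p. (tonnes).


Load per axle = total weight / number of axles
Load = 110.5 / 2
Load = 55.25 tonnes

55.25


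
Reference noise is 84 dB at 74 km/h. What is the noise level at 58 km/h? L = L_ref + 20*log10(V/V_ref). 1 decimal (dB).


V/V_ref = 58 / 74 = 0.783784
log10(0.783784) = -0.105804
20 * -0.105804 = -2.1161
L = 84 + -2.1161 = 81.9 dB

81.9


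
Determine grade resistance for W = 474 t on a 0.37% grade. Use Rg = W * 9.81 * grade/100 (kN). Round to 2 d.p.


Rg = W * 9.81 * grade / 100
Rg = 474 * 9.81 * 0.37 / 100
Rg = 4649.94 * 0.0037
Rg = 17.20 kN

17.20


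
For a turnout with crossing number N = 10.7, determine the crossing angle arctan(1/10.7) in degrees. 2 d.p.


1/N = 1/10.7 = 0.093458
angle = arctan(0.093458) = 0.093187 rad
angle = 0.093187 * 180/pi = 5.34 degrees

5.34


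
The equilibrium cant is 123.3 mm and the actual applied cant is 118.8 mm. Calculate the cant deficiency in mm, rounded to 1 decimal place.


Cant deficiency = equilibrium cant - actual cant
CD = 123.3 - 118.8
CD = 4.5 mm

4.5


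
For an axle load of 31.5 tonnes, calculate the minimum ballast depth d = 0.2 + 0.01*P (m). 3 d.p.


d = 0.2 + 0.01 * 31.5
d = 0.2 + 0.315
d = 0.515 m

0.515


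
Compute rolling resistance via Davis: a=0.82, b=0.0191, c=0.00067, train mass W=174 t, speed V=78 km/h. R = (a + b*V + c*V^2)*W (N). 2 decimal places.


b*V = 0.0191 * 78 = 1.4898
c*V^2 = 0.00067 * 6084 = 4.07628
R_per_t = 0.82 + 1.4898 + 4.07628 = 6.38608 N/t
R_total = 6.38608 * 174 = 1111.18 N

1111.18


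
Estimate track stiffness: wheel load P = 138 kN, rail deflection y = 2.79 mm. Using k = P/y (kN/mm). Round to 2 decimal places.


Track stiffness k = P / y
k = 138 / 2.79
k = 49.46 kN/mm

49.46


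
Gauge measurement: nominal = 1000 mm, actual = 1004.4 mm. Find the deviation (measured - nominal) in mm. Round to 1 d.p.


Deviation = measured - nominal
Deviation = 1004.4 - 1000
Deviation = 4.4 mm

4.4


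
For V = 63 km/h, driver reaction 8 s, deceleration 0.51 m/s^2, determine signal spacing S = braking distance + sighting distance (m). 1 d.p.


V = 63 / 3.6 = 17.5 m/s
Braking distance = 17.5^2 / (2*0.51) = 300.2451 m
Sighting distance = 17.5 * 8 = 140.0 m
S = 300.2451 + 140.0 = 440.2 m

440.2


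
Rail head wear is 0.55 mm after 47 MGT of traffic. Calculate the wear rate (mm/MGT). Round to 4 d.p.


Wear rate = total wear / cumulative tonnage
Rate = 0.55 / 47
Rate = 0.0117 mm/MGT

0.0117


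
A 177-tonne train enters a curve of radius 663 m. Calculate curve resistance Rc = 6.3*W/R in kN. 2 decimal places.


Rc = 6.3 * W / R
Rc = 6.3 * 177 / 663
Rc = 1115.1 / 663
Rc = 1.68 kN

1.68


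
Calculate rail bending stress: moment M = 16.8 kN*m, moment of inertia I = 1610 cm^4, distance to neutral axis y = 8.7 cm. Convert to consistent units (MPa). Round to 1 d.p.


Convert units:
M = 16.8 kN*m = 16800000 N*mm
y = 8.7 cm = 87 mm
I = 1610 cm^4 = 16100000 mm^4
sigma = 16800000 * 87 / 16100000
sigma = 90.8 MPa

90.8


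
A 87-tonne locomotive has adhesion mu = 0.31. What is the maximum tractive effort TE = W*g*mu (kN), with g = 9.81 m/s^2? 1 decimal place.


TE_max = W * g * mu
TE_max = 87 * 9.81 * 0.31
TE_max = 853.47 * 0.31
TE_max = 264.6 kN

264.6


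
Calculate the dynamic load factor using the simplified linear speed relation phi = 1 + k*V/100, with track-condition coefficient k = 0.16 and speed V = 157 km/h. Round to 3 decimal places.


phi = 1 + k * V / 100
phi = 1 + 0.16 * 157 / 100
phi = 1 + 0.2512
phi = 1.251

1.251


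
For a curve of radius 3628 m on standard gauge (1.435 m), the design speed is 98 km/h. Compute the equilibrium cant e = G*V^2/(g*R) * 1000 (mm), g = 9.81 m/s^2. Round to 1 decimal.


Convert speed: V = 98 / 3.6 = 27.2222 m/s
Apply formula: e = 1.435 * 27.2222^2 / (9.81 * 3628)
e = 1.435 * 741.0494 / 35590.68
e = 0.029879 m = 29.9 mm

29.9


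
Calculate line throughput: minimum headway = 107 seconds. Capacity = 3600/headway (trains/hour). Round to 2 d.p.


Capacity = 3600 / headway
Capacity = 3600 / 107
Capacity = 33.64 trains/hour

33.64


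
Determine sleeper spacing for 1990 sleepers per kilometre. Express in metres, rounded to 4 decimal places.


Spacing = 1000 m / number of sleepers
Spacing = 1000 / 1990
Spacing = 0.5025 m

0.5025


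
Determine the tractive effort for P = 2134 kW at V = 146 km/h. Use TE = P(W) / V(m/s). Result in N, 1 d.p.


Convert: P = 2134 kW = 2134000 W
V = 146 / 3.6 = 40.5556 m/s
TE = 2134000 / 40.5556
TE = 52619.2 N

52619.2


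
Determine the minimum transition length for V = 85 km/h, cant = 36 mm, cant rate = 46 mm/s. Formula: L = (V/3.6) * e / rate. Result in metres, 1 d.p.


Convert speed: V = 85 / 3.6 = 23.6111 m/s
L = 23.6111 * 36 / 46
L = 850.0 / 46
L = 18.5 m

18.5


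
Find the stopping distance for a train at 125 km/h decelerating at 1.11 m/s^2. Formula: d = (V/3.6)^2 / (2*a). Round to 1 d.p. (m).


Convert speed: V = 125 / 3.6 = 34.7222 m/s
V^2 = 1205.6327
d = 1205.6327 / (2 * 1.11)
d = 1205.6327 / 2.22
d = 543.1 m

543.1


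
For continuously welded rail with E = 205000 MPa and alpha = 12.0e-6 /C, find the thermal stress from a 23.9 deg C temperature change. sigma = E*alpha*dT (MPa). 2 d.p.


sigma = E * alpha * dT
sigma = 205000 * 12.0e-6 * 23.9
sigma = 2.46 * 23.9
sigma = 58.79 MPa

58.79


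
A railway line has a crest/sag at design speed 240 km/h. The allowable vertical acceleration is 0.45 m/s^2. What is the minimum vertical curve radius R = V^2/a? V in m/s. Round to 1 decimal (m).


Convert speed: V = 240 / 3.6 = 66.6667 m/s
V^2 = 4444.4444 m^2/s^2
R_v = 4444.4444 / 0.45
R_v = 9876.5 m

9876.5


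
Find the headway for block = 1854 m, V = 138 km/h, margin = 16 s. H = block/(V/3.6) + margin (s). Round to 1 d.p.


V = 138 / 3.6 = 38.3333 m/s
Block traversal time = 1854 / 38.3333 = 48.3652 s
Headway = 48.3652 + 16
Headway = 64.4 s

64.4


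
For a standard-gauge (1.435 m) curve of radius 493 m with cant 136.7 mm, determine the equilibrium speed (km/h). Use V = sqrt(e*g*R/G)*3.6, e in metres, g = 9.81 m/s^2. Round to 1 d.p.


Convert cant: e = 136.7 mm = 0.1367 m
V_ms = sqrt(0.1367 * 9.81 * 493 / 1.435)
V_ms = sqrt(460.715199) = 21.4643 m/s
V = 21.4643 * 3.6 = 77.3 km/h

77.3


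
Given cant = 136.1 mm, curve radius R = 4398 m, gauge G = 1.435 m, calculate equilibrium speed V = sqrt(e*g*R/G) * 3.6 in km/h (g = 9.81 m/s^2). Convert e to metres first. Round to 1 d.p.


Convert cant: e = 136.1 mm = 0.1361 m
V_ms = sqrt(0.1361 * 9.81 * 4398 / 1.435)
V_ms = sqrt(4091.951302) = 63.9684 m/s
V = 63.9684 * 3.6 = 230.3 km/h

230.3


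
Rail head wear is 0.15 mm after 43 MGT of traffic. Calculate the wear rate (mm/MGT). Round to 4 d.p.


Wear rate = total wear / cumulative tonnage
Rate = 0.15 / 43
Rate = 0.0035 mm/MGT

0.0035


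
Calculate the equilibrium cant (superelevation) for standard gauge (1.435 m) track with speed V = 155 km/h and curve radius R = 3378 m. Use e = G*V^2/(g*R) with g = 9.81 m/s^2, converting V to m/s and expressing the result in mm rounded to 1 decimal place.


Convert speed: V = 155 / 3.6 = 43.0556 m/s
Apply formula: e = 1.435 * 43.0556^2 / (9.81 * 3378)
e = 1.435 * 1853.7809 / 33138.18
e = 0.080275 m = 80.3 mm

80.3


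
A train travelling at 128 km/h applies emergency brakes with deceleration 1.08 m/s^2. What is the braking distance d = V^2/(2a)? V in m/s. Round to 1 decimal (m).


Convert speed: V = 128 / 3.6 = 35.5556 m/s
V^2 = 1264.1975
d = 1264.1975 / (2 * 1.08)
d = 1264.1975 / 2.16
d = 585.3 m

585.3


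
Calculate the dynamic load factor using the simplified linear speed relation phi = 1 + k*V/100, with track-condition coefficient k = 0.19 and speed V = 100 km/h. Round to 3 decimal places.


phi = 1 + k * V / 100
phi = 1 + 0.19 * 100 / 100
phi = 1 + 0.19
phi = 1.190

1.190


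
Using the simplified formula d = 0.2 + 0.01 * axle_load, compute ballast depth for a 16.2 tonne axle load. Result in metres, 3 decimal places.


d = 0.2 + 0.01 * 16.2
d = 0.2 + 0.162
d = 0.362 m

0.362


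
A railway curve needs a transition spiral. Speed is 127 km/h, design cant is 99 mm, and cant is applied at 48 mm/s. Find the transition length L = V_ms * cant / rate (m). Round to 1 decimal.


Convert speed: V = 127 / 3.6 = 35.2778 m/s
L = 35.2778 * 99 / 48
L = 3492.5 / 48
L = 72.8 m

72.8


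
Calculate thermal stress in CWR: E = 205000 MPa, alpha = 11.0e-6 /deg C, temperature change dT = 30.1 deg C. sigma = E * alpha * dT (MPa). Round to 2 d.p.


sigma = E * alpha * dT
sigma = 205000 * 11.0e-6 * 30.1
sigma = 2.255 * 30.1
sigma = 67.88 MPa

67.88


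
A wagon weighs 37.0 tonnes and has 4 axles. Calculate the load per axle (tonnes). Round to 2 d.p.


Load per axle = total weight / number of axles
Load = 37.0 / 4
Load = 9.25 tonnes

9.25


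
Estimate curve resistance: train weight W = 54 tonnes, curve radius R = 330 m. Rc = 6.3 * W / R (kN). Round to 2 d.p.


Rc = 6.3 * W / R
Rc = 6.3 * 54 / 330
Rc = 340.2 / 330
Rc = 1.03 kN

1.03


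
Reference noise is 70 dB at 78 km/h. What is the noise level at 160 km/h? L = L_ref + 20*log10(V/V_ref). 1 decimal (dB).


V/V_ref = 160 / 78 = 2.051282
log10(2.051282) = 0.312025
20 * 0.312025 = 6.2405
L = 70 + 6.2405 = 76.2 dB

76.2


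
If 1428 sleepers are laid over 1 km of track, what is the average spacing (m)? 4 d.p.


Spacing = 1000 m / number of sleepers
Spacing = 1000 / 1428
Spacing = 0.7003 m

0.7003


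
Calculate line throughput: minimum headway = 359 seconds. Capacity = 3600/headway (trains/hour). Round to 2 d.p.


Capacity = 3600 / headway
Capacity = 3600 / 359
Capacity = 10.03 trains/hour

10.03


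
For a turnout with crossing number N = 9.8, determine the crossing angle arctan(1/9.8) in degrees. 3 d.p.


1/N = 1/9.8 = 0.102041
angle = arctan(0.102041) = 0.101689 rad
angle = 0.101689 * 180/pi = 5.826 degrees

5.826


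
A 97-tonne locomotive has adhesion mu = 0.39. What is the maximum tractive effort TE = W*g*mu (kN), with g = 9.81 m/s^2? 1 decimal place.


TE_max = W * g * mu
TE_max = 97 * 9.81 * 0.39
TE_max = 951.57 * 0.39
TE_max = 371.1 kN

371.1


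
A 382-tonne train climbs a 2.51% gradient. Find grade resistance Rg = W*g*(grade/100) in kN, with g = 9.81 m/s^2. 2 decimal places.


Rg = W * 9.81 * grade / 100
Rg = 382 * 9.81 * 2.51 / 100
Rg = 3747.42 * 0.0251
Rg = 94.06 kN

94.06


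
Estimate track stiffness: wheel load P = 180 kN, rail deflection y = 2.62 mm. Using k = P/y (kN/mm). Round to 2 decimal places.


Track stiffness k = P / y
k = 180 / 2.62
k = 68.70 kN/mm

68.70


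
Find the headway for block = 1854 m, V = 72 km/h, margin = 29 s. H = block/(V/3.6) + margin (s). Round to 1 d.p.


V = 72 / 3.6 = 20.0 m/s
Block traversal time = 1854 / 20.0 = 92.7 s
Headway = 92.7 + 29
Headway = 121.7 s

121.7


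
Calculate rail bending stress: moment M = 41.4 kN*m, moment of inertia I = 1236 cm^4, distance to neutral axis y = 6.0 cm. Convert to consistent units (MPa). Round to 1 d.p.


Convert units:
M = 41.4 kN*m = 41400000 N*mm
y = 6.0 cm = 60 mm
I = 1236 cm^4 = 12360000 mm^4
sigma = 41400000 * 60 / 12360000
sigma = 201.0 MPa

201.0


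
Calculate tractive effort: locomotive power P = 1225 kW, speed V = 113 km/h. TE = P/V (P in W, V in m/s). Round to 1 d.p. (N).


Convert: P = 1225 kW = 1225000 W
V = 113 / 3.6 = 31.3889 m/s
TE = 1225000 / 31.3889
TE = 39026.5 N

39026.5


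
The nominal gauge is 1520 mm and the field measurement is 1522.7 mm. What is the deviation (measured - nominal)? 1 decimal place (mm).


Deviation = measured - nominal
Deviation = 1522.7 - 1520
Deviation = 2.7 mm

2.7


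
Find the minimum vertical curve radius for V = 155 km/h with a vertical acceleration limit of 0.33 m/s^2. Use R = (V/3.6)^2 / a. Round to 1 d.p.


Convert speed: V = 155 / 3.6 = 43.0556 m/s
V^2 = 1853.7809 m^2/s^2
R_v = 1853.7809 / 0.33
R_v = 5617.5 m

5617.5


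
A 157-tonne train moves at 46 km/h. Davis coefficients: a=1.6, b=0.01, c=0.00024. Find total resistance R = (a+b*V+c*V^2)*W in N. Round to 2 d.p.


b*V = 0.01 * 46 = 0.46
c*V^2 = 0.00024 * 2116 = 0.50784
R_per_t = 1.6 + 0.46 + 0.50784 = 2.56784 N/t
R_total = 2.56784 * 157 = 403.15 N

403.15


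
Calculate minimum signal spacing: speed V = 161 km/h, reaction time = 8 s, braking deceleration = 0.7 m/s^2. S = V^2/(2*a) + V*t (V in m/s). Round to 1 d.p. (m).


V = 161 / 3.6 = 44.7222 m/s
Braking distance = 44.7222^2 / (2*0.7) = 1428.6265 m
Sighting distance = 44.7222 * 8 = 357.7778 m
S = 1428.6265 + 357.7778 = 1786.4 m

1786.4


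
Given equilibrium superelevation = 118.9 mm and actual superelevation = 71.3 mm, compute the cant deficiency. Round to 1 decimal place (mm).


Cant deficiency = equilibrium cant - actual cant
CD = 118.9 - 71.3
CD = 47.6 mm

47.6


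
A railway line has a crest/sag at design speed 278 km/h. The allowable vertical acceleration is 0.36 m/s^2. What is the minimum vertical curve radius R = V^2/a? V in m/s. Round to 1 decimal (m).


Convert speed: V = 278 / 3.6 = 77.2222 m/s
V^2 = 5963.2716 m^2/s^2
R_v = 5963.2716 / 0.36
R_v = 16564.6 m

16564.6


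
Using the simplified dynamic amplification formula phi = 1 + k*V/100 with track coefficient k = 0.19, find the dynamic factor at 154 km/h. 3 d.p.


phi = 1 + k * V / 100
phi = 1 + 0.19 * 154 / 100
phi = 1 + 0.2926
phi = 1.293

1.293


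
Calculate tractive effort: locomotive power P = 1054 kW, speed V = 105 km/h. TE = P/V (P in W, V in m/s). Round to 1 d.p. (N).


Convert: P = 1054 kW = 1054000 W
V = 105 / 3.6 = 29.1667 m/s
TE = 1054000 / 29.1667
TE = 36137.1 N

36137.1


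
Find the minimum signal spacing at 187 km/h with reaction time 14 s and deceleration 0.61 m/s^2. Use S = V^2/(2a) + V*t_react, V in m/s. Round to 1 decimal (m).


V = 187 / 3.6 = 51.9444 m/s
Braking distance = 51.9444^2 / (2*0.61) = 2211.6601 m
Sighting distance = 51.9444 * 14 = 727.2222 m
S = 2211.6601 + 727.2222 = 2938.9 m

2938.9


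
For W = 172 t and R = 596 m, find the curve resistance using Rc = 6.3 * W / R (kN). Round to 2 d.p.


Rc = 6.3 * W / R
Rc = 6.3 * 172 / 596
Rc = 1083.6 / 596
Rc = 1.82 kN

1.82


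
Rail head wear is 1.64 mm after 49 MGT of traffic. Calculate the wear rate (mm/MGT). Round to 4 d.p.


Wear rate = total wear / cumulative tonnage
Rate = 1.64 / 49
Rate = 0.0335 mm/MGT

0.0335


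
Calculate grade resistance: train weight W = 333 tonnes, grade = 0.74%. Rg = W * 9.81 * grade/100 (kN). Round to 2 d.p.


Rg = W * 9.81 * grade / 100
Rg = 333 * 9.81 * 0.74 / 100
Rg = 3266.73 * 0.0074
Rg = 24.17 kN

24.17


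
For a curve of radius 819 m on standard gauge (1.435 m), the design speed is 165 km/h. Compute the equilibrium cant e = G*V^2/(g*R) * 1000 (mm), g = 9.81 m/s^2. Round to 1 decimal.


Convert speed: V = 165 / 3.6 = 45.8333 m/s
Apply formula: e = 1.435 * 45.8333^2 / (9.81 * 819)
e = 1.435 * 2100.6944 / 8034.39
e = 0.375199 m = 375.2 mm

375.2


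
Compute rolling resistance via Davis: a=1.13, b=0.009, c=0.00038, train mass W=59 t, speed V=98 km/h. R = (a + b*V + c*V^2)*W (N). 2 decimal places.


b*V = 0.009 * 98 = 0.882
c*V^2 = 0.00038 * 9604 = 3.64952
R_per_t = 1.13 + 0.882 + 3.64952 = 5.66152 N/t
R_total = 5.66152 * 59 = 334.03 N

334.03


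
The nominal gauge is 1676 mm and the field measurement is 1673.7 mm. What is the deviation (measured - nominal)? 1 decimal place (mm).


Deviation = measured - nominal
Deviation = 1673.7 - 1676
Deviation = -2.3 mm

-2.3


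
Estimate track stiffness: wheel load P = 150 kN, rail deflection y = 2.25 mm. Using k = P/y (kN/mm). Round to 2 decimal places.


Track stiffness k = P / y
k = 150 / 2.25
k = 66.67 kN/mm

66.67


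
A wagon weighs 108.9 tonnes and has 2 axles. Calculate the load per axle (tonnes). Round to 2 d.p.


Load per axle = total weight / number of axles
Load = 108.9 / 2
Load = 54.45 tonnes

54.45


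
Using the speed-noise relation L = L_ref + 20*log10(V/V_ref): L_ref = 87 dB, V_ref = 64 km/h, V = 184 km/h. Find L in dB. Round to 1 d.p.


V/V_ref = 184 / 64 = 2.875
log10(2.875) = 0.458638
20 * 0.458638 = 9.1728
L = 87 + 9.1728 = 96.2 dB

96.2


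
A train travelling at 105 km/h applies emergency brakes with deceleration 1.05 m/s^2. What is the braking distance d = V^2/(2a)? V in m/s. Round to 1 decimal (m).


Convert speed: V = 105 / 3.6 = 29.1667 m/s
V^2 = 850.6944
d = 850.6944 / (2 * 1.05)
d = 850.6944 / 2.1
d = 405.1 m

405.1


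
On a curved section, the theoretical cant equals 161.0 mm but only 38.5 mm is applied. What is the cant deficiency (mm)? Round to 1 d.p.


Cant deficiency = equilibrium cant - actual cant
CD = 161.0 - 38.5
CD = 122.5 mm

122.5


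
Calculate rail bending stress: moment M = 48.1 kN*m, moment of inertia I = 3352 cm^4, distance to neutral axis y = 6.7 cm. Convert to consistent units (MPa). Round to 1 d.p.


Convert units:
M = 48.1 kN*m = 48100000 N*mm
y = 6.7 cm = 67 mm
I = 3352 cm^4 = 33520000 mm^4
sigma = 48100000 * 67 / 33520000
sigma = 96.1 MPa

96.1


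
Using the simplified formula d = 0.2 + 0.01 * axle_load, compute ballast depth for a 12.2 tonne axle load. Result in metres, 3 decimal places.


d = 0.2 + 0.01 * 12.2
d = 0.2 + 0.122
d = 0.322 m

0.322


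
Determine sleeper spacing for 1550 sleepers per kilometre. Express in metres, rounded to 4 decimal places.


Spacing = 1000 m / number of sleepers
Spacing = 1000 / 1550
Spacing = 0.6452 m

0.6452


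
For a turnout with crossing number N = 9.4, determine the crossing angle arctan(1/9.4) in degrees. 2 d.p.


1/N = 1/9.4 = 0.106383
angle = arctan(0.106383) = 0.105984 rad
angle = 0.105984 * 180/pi = 6.07 degrees

6.07


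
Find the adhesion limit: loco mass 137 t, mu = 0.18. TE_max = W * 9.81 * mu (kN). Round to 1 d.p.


TE_max = W * g * mu
TE_max = 137 * 9.81 * 0.18
TE_max = 1343.97 * 0.18
TE_max = 241.9 kN

241.9


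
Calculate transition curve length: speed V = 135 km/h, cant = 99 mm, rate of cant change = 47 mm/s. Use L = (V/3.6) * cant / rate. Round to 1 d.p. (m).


Convert speed: V = 135 / 3.6 = 37.5 m/s
L = 37.5 * 99 / 47
L = 3712.5 / 47
L = 79.0 m

79.0


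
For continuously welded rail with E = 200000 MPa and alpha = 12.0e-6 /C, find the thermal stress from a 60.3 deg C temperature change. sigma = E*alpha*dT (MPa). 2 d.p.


sigma = E * alpha * dT
sigma = 200000 * 12.0e-6 * 60.3
sigma = 2.4 * 60.3
sigma = 144.72 MPa

144.72


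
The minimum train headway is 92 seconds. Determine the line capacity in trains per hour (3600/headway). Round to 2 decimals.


Capacity = 3600 / headway
Capacity = 3600 / 92
Capacity = 39.13 trains/hour

39.13


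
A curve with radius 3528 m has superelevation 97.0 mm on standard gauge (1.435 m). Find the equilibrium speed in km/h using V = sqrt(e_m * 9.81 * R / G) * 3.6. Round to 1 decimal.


Convert cant: e = 97.0 mm = 0.0970 m
V_ms = sqrt(0.0970 * 9.81 * 3528 / 1.435)
V_ms = sqrt(2339.469659) = 48.3681 m/s
V = 48.3681 * 3.6 = 174.1 km/h

174.1


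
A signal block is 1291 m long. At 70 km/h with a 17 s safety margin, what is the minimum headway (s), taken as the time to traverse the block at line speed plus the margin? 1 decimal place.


V = 70 / 3.6 = 19.4444 m/s
Block traversal time = 1291 / 19.4444 = 66.3943 s
Headway = 66.3943 + 17
Headway = 83.4 s

83.4


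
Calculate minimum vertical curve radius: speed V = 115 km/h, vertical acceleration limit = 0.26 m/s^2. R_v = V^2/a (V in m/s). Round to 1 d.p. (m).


Convert speed: V = 115 / 3.6 = 31.9444 m/s
V^2 = 1020.4475 m^2/s^2
R_v = 1020.4475 / 0.26
R_v = 3924.8 m

3924.8


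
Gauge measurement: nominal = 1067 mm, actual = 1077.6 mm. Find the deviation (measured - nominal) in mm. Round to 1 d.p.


Deviation = measured - nominal
Deviation = 1077.6 - 1067
Deviation = 10.6 mm

10.6


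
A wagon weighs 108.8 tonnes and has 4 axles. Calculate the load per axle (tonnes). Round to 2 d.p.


Load per axle = total weight / number of axles
Load = 108.8 / 4
Load = 27.20 tonnes

27.20


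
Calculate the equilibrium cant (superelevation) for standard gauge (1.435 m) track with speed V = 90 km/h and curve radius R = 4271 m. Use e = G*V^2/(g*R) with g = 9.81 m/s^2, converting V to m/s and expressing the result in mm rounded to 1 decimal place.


Convert speed: V = 90 / 3.6 = 25.0 m/s
Apply formula: e = 1.435 * 25.0^2 / (9.81 * 4271)
e = 1.435 * 625.0 / 41898.51
e = 0.021406 m = 21.4 mm

21.4


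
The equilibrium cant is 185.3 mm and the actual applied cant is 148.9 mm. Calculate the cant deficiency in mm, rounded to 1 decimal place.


Cant deficiency = equilibrium cant - actual cant
CD = 185.3 - 148.9
CD = 36.4 mm

36.4


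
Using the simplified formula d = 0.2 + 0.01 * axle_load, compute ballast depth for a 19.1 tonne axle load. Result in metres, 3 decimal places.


d = 0.2 + 0.01 * 19.1
d = 0.2 + 0.191
d = 0.391 m

0.391


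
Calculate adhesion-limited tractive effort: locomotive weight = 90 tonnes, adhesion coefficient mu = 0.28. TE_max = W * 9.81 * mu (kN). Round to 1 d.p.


TE_max = W * g * mu
TE_max = 90 * 9.81 * 0.28
TE_max = 882.9 * 0.28
TE_max = 247.2 kN

247.2


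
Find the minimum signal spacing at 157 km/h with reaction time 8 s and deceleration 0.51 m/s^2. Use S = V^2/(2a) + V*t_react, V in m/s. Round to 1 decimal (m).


V = 157 / 3.6 = 43.6111 m/s
Braking distance = 43.6111^2 / (2*0.51) = 1864.6363 m
Sighting distance = 43.6111 * 8 = 348.8889 m
S = 1864.6363 + 348.8889 = 2213.5 m

2213.5


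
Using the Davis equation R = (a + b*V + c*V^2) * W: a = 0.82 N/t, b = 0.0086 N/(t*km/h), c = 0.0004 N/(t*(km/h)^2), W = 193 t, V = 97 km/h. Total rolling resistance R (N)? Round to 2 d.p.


b*V = 0.0086 * 97 = 0.8342
c*V^2 = 0.0004 * 9409 = 3.7636
R_per_t = 0.82 + 0.8342 + 3.7636 = 5.4178 N/t
R_total = 5.4178 * 193 = 1045.64 N

1045.64


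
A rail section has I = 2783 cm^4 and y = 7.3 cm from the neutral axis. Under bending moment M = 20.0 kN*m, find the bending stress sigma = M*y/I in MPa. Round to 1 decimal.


Convert units:
M = 20.0 kN*m = 20000000 N*mm
y = 7.3 cm = 73 mm
I = 2783 cm^4 = 27830000 mm^4
sigma = 20000000 * 73 / 27830000
sigma = 52.5 MPa

52.5


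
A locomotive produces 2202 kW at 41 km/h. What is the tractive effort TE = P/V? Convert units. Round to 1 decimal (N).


Convert: P = 2202 kW = 2202000 W
V = 41 / 3.6 = 11.3889 m/s
TE = 2202000 / 11.3889
TE = 193346.3 N

193346.3


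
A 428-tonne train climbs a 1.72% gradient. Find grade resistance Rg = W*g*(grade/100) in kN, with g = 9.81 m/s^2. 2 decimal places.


Rg = W * 9.81 * grade / 100
Rg = 428 * 9.81 * 1.72 / 100
Rg = 4198.68 * 0.0172
Rg = 72.22 kN

72.22


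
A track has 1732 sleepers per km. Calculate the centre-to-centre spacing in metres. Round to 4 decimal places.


Spacing = 1000 m / number of sleepers
Spacing = 1000 / 1732
Spacing = 0.5774 m

0.5774


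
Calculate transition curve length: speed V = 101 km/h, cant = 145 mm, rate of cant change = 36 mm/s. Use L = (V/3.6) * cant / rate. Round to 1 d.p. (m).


Convert speed: V = 101 / 3.6 = 28.0556 m/s
L = 28.0556 * 145 / 36
L = 4068.0556 / 36
L = 113.0 m

113.0


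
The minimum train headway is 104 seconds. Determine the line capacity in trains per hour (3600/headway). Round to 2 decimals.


Capacity = 3600 / headway
Capacity = 3600 / 104
Capacity = 34.62 trains/hour

34.62


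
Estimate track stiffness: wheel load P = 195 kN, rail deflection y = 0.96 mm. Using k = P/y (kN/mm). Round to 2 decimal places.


Track stiffness k = P / y
k = 195 / 0.96
k = 203.13 kN/mm

203.13


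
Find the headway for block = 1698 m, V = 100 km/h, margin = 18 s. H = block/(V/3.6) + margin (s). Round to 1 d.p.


V = 100 / 3.6 = 27.7778 m/s
Block traversal time = 1698 / 27.7778 = 61.128 s
Headway = 61.128 + 18
Headway = 79.1 s

79.1


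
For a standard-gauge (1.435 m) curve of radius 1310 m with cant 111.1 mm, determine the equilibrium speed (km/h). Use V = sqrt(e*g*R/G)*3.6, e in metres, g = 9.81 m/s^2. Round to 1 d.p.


Convert cant: e = 111.1 mm = 0.1111 m
V_ms = sqrt(0.1111 * 9.81 * 1310 / 1.435)
V_ms = sqrt(994.95276) = 31.5429 m/s
V = 31.5429 * 3.6 = 113.6 km/h

113.6


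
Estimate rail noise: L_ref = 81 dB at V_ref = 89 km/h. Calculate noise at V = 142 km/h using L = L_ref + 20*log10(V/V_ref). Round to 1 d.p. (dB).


V/V_ref = 142 / 89 = 1.595506
log10(1.595506) = 0.202898
20 * 0.202898 = 4.058
L = 81 + 4.058 = 85.1 dB

85.1


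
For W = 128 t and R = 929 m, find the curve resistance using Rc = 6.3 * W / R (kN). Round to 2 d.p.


Rc = 6.3 * W / R
Rc = 6.3 * 128 / 929
Rc = 806.4 / 929
Rc = 0.87 kN

0.87


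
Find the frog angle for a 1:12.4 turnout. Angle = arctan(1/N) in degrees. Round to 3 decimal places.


1/N = 1/12.4 = 0.080645
angle = arctan(0.080645) = 0.080471 rad
angle = 0.080471 * 180/pi = 4.611 degrees

4.611


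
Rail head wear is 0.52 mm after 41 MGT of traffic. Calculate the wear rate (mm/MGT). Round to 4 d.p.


Wear rate = total wear / cumulative tonnage
Rate = 0.52 / 41
Rate = 0.0127 mm/MGT

0.0127


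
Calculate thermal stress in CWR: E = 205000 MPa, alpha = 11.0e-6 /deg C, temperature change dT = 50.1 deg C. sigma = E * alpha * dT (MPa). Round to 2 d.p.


sigma = E * alpha * dT
sigma = 205000 * 11.0e-6 * 50.1
sigma = 2.255 * 50.1
sigma = 112.98 MPa

112.98


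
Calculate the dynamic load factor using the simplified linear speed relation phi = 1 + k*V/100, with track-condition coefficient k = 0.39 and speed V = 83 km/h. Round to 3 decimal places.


phi = 1 + k * V / 100
phi = 1 + 0.39 * 83 / 100
phi = 1 + 0.3237
phi = 1.324

1.324


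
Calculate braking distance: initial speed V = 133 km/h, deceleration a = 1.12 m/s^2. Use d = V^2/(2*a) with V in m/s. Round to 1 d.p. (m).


Convert speed: V = 133 / 3.6 = 36.9444 m/s
V^2 = 1364.892
d = 1364.892 / (2 * 1.12)
d = 1364.892 / 2.24
d = 609.3 m

609.3


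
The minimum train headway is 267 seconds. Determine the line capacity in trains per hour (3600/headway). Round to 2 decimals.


Capacity = 3600 / headway
Capacity = 3600 / 267
Capacity = 13.48 trains/hour

13.48


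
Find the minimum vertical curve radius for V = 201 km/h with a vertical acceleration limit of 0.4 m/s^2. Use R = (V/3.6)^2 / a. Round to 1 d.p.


Convert speed: V = 201 / 3.6 = 55.8333 m/s
V^2 = 3117.3611 m^2/s^2
R_v = 3117.3611 / 0.4
R_v = 7793.4 m

7793.4


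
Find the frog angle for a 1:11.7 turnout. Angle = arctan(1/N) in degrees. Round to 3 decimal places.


1/N = 1/11.7 = 0.08547
angle = arctan(0.08547) = 0.085263 rad
angle = 0.085263 * 180/pi = 4.885 degrees

4.885


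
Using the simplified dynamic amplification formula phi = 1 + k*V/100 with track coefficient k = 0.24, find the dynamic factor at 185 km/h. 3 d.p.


phi = 1 + k * V / 100
phi = 1 + 0.24 * 185 / 100
phi = 1 + 0.444
phi = 1.444

1.444


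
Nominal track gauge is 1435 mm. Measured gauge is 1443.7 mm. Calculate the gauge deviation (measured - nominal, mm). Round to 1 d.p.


Deviation = measured - nominal
Deviation = 1443.7 - 1435
Deviation = 8.7 mm

8.7


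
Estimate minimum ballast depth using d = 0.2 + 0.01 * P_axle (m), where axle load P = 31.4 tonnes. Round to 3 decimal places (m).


d = 0.2 + 0.01 * 31.4
d = 0.2 + 0.314
d = 0.514 m

0.514


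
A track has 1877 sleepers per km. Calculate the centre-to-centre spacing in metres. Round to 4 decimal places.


Spacing = 1000 m / number of sleepers
Spacing = 1000 / 1877
Spacing = 0.5328 m

0.5328


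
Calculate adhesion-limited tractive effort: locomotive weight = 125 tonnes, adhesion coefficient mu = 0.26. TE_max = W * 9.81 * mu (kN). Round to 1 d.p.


TE_max = W * g * mu
TE_max = 125 * 9.81 * 0.26
TE_max = 1226.25 * 0.26
TE_max = 318.8 kN

318.8


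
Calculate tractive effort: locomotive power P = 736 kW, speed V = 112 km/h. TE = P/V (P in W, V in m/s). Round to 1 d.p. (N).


Convert: P = 736 kW = 736000 W
V = 112 / 3.6 = 31.1111 m/s
TE = 736000 / 31.1111
TE = 23657.1 N

23657.1


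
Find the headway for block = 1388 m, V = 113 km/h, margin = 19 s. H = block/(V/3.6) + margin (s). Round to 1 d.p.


V = 113 / 3.6 = 31.3889 m/s
Block traversal time = 1388 / 31.3889 = 44.2195 s
Headway = 44.2195 + 19
Headway = 63.2 s

63.2


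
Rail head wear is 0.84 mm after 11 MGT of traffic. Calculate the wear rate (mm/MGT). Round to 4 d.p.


Wear rate = total wear / cumulative tonnage
Rate = 0.84 / 11
Rate = 0.0764 mm/MGT

0.0764


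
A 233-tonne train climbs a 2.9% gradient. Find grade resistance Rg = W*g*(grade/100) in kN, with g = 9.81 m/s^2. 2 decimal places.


Rg = W * 9.81 * grade / 100
Rg = 233 * 9.81 * 2.9 / 100
Rg = 2285.73 * 0.029
Rg = 66.29 kN

66.29


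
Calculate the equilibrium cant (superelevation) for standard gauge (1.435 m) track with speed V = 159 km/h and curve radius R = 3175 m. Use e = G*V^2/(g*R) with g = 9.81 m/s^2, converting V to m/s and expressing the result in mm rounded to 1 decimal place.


Convert speed: V = 159 / 3.6 = 44.1667 m/s
Apply formula: e = 1.435 * 44.1667^2 / (9.81 * 3175)
e = 1.435 * 1950.6944 / 31146.75
e = 0.089873 m = 89.9 mm

89.9


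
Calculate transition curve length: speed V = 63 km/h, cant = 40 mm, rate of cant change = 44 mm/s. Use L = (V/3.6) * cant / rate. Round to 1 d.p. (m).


Convert speed: V = 63 / 3.6 = 17.5 m/s
L = 17.5 * 40 / 44
L = 700.0 / 44
L = 15.9 m

15.9
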